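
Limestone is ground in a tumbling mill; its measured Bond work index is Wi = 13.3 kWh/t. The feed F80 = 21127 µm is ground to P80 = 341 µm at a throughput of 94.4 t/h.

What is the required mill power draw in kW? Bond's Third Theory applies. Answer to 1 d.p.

W = 10 Wi / √P80 − 10 Wi / √F80
W = 10·13.3·(1/√341 − 1/√21127) = 10·13.3·(0.047273) = 6.2873 kWh/t
Power = W × throughput = 6.2873 kWh/t × 94.4 t/h = 593.5 kW

P = 593.5 kW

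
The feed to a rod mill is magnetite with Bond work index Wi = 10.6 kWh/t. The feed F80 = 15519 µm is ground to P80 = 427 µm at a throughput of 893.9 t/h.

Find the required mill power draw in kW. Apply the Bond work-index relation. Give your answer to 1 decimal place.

W = 10 Wi / √P80 − 10 Wi / √F80
W = 10·10.6·(1/√427 − 1/√15519) = 10·10.6·(0.040366) = 4.2788 kWh/t
P = W·T = 4.2788·893.9 = 3824.8 kW

P = 3824.8 kW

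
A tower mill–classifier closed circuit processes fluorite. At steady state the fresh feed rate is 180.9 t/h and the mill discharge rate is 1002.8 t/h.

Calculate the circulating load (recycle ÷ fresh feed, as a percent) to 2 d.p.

CL = 454.34 %

Mill node: discharge = fresh + recycle.
R = M − F = 1002.8 − 180.9 = 821.9 t/h
CL = 100·R/F = 100·821.9/180.9 = 454.34 %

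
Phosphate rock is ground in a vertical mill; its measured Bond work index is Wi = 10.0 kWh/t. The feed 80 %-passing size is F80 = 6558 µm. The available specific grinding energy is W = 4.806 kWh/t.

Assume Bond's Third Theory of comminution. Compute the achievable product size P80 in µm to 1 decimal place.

W = 10·Wi·[P80^(−½) − F80^(−½)]
P80^-0.5 = F80^-0.5 + W/(10 Wi)
  = 4.8060/(10·10.0) + 1/√6558 = 0.048060 + 0.012349 = 0.060409
P80 = (1/0.060409)² = 16.5540² = 274.03 µm

P80 = 274.0 µm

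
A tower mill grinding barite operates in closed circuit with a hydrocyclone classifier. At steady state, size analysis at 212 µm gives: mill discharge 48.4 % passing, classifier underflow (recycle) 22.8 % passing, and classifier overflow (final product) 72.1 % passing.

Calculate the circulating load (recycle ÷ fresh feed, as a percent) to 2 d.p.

Two-product formula at 212 µm:
(1+r)d = ru + o → r = (o−d)/(d−u)
r = (72.1 − 48.4)/(48.4 − 22.8) = 23.7/25.6 = 0.9258
CL = 100·r = 92.58 %

CL = 92.58 %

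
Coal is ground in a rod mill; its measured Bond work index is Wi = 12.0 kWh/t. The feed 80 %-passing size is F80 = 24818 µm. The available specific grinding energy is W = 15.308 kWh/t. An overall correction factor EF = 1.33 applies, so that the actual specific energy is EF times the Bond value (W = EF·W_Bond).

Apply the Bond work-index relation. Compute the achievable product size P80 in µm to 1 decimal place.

Bond: W = 10·Wi·(1/√P80 − 1/√F80)
W_Bond = W / EF = 15.308 / 1.33 = 11.5098 kWh/t
⇒ 1/√P80 = W_Bond/(10 Wi) + 1/√F80
  = 11.5098/(10·12.0) + 1/√24818 = 0.095915 + 0.006348 = 0.102262
P80 = (1/0.102262)² = 9.7788² = 95.62 µm

P80 = 95.6 µm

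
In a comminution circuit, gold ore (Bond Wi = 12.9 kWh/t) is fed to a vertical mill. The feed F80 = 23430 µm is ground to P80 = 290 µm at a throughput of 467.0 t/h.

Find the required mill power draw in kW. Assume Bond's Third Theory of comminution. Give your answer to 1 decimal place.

W = 10 Wi (1/√P80 − 1/√F80)  [Bond]
W = 10·12.9·(1/√290 − 1/√23430) = 10·12.9·(0.052189) = 6.7324 kWh/t
P_mill = W·ṁ = 6.7324·467.0 = 3144.0 kW

P = 3144.0 kW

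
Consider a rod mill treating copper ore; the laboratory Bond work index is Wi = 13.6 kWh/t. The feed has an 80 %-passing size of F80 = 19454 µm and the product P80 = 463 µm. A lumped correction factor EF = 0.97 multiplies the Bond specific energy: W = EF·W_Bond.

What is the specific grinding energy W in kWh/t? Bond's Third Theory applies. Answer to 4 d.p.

W = 10 Wi (1/√P80 − 1/√F80)  [Bond]
1/√463 = 0.046474;  1/√19454 = 0.007170
W = 10·13.6·(0.046474 − 0.007170) = 5.3454 kWh/t
With EF = 0.97: W = 5.3454·0.97 = 5.1850 kWh/t

W = 5.1850 kWh/t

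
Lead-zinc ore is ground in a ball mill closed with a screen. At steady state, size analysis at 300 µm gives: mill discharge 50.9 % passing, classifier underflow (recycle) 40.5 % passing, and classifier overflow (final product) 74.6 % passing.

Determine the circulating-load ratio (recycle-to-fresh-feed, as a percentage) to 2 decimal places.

CL = 227.88 %

Classifier node, passing 300 µm:
(1+r)d = ru + o → r = (o−d)/(d−u)
r = (74.6 − 50.9)/(50.9 − 40.5) = 23.7/10.4 = 2.2788
CL = 100·r = 227.88 %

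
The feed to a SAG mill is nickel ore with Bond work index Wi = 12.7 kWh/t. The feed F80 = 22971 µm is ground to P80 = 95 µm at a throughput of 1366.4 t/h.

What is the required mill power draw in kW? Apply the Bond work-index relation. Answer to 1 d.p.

P = 16659.1 kW

W = 10·Wi·(P80^(-½) − F80^(-½))
W = 10·12.7·(1/√95 − 1/√22971) = 10·12.7·(0.096000) = 12.1920 kWh/t
Mill draw = 12.1920 × 1366.4 = 16659.1 kW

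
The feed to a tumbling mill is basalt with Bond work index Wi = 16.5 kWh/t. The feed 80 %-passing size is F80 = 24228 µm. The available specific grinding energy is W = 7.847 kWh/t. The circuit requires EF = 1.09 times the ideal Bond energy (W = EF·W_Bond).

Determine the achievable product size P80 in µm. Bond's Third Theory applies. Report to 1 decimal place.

Bond:  W = 10 Wi (1/√P − 1/√F)
W_Bond = W / EF = 7.847 / 1.09 = 7.1991 kWh/t
P80^(−½) = W_Bond/(10 Wi) + F80^(−½)
  = 7.1991/(10·16.5) + 1/√24228 = 0.043631 + 0.006425 = 0.050055
P80 = (1/0.050055)² = 19.9779² = 399.12 µm

P80 = 399.1 µm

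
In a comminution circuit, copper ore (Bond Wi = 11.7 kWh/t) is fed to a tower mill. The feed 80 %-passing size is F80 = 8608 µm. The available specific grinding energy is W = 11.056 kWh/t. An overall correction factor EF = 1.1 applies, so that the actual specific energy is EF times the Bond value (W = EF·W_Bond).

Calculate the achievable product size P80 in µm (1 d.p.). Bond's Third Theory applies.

P80 = 107.0 µm

W_Bond = 10·Wi·(1/√P₈₀ − 1/√F₈₀)
W_Bond = W / EF = 11.056 / 1.1 = 10.0509 kWh/t
1/√P80 = 1/√F80 + W_Bond/(10·Wi)
  = 10.0509/(10·11.7) + 1/√8608 = 0.085905 + 0.010778 = 0.096683
P80 = (1/0.096683)² = 10.3430² = 106.98 µm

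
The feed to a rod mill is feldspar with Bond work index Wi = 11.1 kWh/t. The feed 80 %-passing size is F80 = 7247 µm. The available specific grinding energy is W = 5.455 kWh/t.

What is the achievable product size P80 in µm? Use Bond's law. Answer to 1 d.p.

Bond:  W = 10 Wi (1/√P − 1/√F)
⇒ 1/√P80 = W/(10 Wi) + 1/√F80
  = 5.4550/(10·11.1) + 1/√7247 = 0.049144 + 0.011747 = 0.060891
P80 = (1/0.060891)² = 16.4228² = 269.71 µm

P80 = 269.7 µm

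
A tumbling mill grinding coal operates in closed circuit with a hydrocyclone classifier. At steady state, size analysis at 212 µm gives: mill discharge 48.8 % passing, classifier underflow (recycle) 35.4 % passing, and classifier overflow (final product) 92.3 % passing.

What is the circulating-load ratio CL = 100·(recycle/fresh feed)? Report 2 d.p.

Two-product formula at 212 µm:
(1+r)·d = r·u + o ⇒ r = (o−d)/(d−u)
r = (92.3 − 48.8)/(48.8 − 35.4) = 43.5/13.4 = 3.2463
CL = 100·r = 324.63 %

CL = 324.63 %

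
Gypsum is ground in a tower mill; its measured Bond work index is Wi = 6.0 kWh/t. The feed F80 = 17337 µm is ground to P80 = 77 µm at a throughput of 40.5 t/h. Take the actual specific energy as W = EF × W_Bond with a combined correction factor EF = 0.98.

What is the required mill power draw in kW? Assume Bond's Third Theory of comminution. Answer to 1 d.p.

W = 10 Wi (P80^-0.5 − F80^-0.5)
W = 10·6.0·(1/√77 − 1/√17337) = 10·6.0·(0.106366) = 6.3820 kWh/t
With EF = 0.98: W = 6.3820·0.98 = 6.2543 kWh/t
P = W·T = 6.2543·40.5 = 253.3 kW

P = 253.3 kW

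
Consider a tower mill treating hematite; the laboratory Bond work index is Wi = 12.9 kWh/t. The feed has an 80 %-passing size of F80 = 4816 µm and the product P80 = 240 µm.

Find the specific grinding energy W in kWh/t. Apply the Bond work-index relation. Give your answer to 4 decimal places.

W = 10 Wi / √P80 − 10 Wi / √F80
1/√240 = 0.064550;  1/√4816 = 0.014410
W = 10·12.9·(0.064550 − 0.014410) = 6.4681 kWh/t

W = 6.4681 kWh/t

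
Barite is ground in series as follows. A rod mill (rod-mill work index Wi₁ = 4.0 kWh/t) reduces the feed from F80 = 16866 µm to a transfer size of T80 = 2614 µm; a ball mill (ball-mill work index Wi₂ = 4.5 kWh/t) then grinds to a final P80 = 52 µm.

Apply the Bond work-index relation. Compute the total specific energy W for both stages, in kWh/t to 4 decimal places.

W = 10 Wi / √P80 − 10 Wi / √F80
Stage 1 (16866→2614 µm, Wi₁=4.0): W₁ = 10·4.0·(0.019559 − 0.007700) = 0.4744 kWh/t
Stage 2 (2614→52 µm, Wi₂=4.5): W₂ = 10·4.5·(0.138675 − 0.019559) = 5.3602 kWh/t
W = W₁ + W₂ = 0.4744 + 5.3602 = 5.8346 kWh/t

W = 5.8346 kWh/t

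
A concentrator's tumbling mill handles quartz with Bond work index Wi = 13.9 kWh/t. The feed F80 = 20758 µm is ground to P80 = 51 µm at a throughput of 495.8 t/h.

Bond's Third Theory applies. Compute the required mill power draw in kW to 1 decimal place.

W = 10 Wi / √P80 − 10 Wi / √F80
W = 10·13.9·(1/√51 − 1/√20758) = 10·13.9·(0.133087) = 18.4991 kWh/t
Power = W × throughput = 18.4991 kWh/t × 495.8 t/h = 9171.9 kW

P = 9171.9 kW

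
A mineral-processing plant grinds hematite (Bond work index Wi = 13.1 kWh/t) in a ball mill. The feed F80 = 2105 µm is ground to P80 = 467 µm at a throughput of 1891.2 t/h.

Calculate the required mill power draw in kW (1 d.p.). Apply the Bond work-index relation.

P = 6064.5 kW

Bond:  W = 10 Wi (1/√P − 1/√F)
W = 10·13.1·(1/√467 − 1/√2105) = 10·13.1·(0.024479) = 3.2067 kWh/t
Mill draw = 3.2067 × 1891.2 = 6064.5 kW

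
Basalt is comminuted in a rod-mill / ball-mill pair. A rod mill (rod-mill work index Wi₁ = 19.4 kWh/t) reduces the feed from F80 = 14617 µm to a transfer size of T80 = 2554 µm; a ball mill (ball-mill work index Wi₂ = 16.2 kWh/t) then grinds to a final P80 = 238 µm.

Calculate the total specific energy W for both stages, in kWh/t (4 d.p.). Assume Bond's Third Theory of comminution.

W = 9.5295 kWh/t

W = 10 Wi (P80^-0.5 − F80^-0.5)
Stage 1 (14617→2554 µm, Wi₁=19.4): W₁ = 10·19.4·(0.019787 − 0.008271) = 2.2341 kWh/t
Stage 2 (2554→238 µm, Wi₂=16.2): W₂ = 10·16.2·(0.064820 − 0.019787) = 7.2953 kWh/t
W = W₁ + W₂ = 2.2341 + 7.2953 = 9.5295 kWh/t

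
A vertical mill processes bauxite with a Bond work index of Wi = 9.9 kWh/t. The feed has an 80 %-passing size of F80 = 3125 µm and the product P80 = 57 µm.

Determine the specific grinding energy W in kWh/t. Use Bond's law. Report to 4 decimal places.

Bond:  W = 10 Wi (1/√P − 1/√F)
1/√57 = 0.132453;  1/√3125 = 0.017889
W = 10·9.9·(0.132453 − 0.017889) = 11.3419 kWh/t

W = 11.3419 kWh/t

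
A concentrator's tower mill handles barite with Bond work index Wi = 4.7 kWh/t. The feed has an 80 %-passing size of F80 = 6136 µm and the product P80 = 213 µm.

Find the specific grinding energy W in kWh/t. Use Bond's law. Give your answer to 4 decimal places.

W = 2.6204 kWh/t

W = 10 Wi / √P80 − 10 Wi / √F80
1/√213 = 0.068519;  1/√6136 = 0.012766
W = 10·4.7·(0.068519 − 0.012766) = 2.6204 kWh/t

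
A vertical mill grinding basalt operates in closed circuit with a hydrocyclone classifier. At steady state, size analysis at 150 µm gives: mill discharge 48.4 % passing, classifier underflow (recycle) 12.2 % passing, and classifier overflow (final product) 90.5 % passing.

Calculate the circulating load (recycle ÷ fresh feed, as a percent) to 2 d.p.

Classifier node, passing 150 µm:
(1+r)·d = r·u + o ⇒ r = (o−d)/(d−u)
r = (90.5 − 48.4)/(48.4 − 12.2) = 42.1/36.2 = 1.1630
CL = 100·r = 116.30 %

CL = 116.30 %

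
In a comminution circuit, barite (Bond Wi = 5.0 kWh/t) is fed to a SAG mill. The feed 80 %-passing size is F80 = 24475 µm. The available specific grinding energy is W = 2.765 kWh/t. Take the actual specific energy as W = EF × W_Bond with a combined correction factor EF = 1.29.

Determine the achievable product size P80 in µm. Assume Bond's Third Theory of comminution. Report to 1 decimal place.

P80 = 412.1 µm

Bond: W = 10·Wi·(1/√P80 − 1/√F80)
W_Bond = W / EF = 2.765 / 1.29 = 2.1434 kWh/t
⇒ 1/√P80 = W_Bond/(10·Wi) + 1/√F80
  = 2.1434/(10·5.0) + 1/√24475 = 0.042868 + 0.006392 = 0.049260
P80 = (1/0.049260)² = 20.3003² = 412.10 µm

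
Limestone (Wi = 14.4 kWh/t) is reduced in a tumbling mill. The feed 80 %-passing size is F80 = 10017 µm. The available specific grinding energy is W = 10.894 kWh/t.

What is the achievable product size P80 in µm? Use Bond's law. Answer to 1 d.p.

P80 = 136.3 µm

Bond: W = 10·Wi·(1/√P80 − 1/√F80)
P80^(−½) = W/(10 Wi) + F80^(−½)
  = 10.8940/(10·14.4) + 1/√10017 = 0.075653 + 0.009992 = 0.085644
P80 = (1/0.085644)² = 11.6762² = 136.33 µm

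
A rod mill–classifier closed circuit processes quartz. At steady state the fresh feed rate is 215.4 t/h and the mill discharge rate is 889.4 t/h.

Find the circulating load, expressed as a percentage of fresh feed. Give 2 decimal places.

CL = 312.91 %

Mill node: discharge = fresh + recycle.
R = M − F = 889.4 − 215.4 = 674.0 t/h
CL = 100·R/F = 100·674.0/215.4 = 312.91 %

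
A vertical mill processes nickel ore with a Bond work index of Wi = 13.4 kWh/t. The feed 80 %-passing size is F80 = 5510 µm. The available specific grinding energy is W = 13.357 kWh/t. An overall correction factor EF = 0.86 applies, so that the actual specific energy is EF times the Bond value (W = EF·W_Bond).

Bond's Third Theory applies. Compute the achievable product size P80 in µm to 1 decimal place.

W = 10·Wi·(P80^(-½) − F80^(-½))
W_Bond = W / EF = 13.357 / 0.86 = 15.5314 kWh/t
P80^(−½) = W_Bond/(10 Wi) + F80^(−½)
  = 15.5314/(10·13.4) + 1/√5510 = 0.115906 + 0.013472 = 0.129378
P80 = (1/0.129378)² = 7.7293² = 59.74 µm

P80 = 59.7 µm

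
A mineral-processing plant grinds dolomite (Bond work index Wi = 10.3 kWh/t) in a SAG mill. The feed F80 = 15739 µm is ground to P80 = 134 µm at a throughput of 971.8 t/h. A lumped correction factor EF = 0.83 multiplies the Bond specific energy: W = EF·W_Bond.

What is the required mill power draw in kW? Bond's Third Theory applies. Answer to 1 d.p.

W = 10 Wi (1/√P80 − 1/√F80)  [Bond]
W = 10·10.3·(1/√134 − 1/√15739) = 10·10.3·(0.078416) = 8.0768 kWh/t
Corrected W = EF·W_Bond = 0.83·8.0768 = 6.7038 kWh/t
P = W·T = 6.7038·971.8 = 6514.7 kW

P = 6514.7 kW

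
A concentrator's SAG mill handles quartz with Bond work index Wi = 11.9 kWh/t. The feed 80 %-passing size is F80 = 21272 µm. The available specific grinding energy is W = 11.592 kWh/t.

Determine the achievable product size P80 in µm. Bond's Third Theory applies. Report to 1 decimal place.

P80 = 92.0 µm

Bond:  W = 10 Wi (1/√P − 1/√F)
1/√P80 = 1/√F80 + W/(10·Wi)
  = 11.5920/(10·11.9) + 1/√21272 = 0.097412 + 0.006856 = 0.104268
P80 = (1/0.104268)² = 9.5907² = 91.98 µm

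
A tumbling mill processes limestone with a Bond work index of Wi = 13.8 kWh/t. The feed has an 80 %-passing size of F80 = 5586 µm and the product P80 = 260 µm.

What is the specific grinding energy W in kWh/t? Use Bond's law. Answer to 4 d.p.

W = 6.7120 kWh/t

W_Bond = 10·Wi·(1/√P₈₀ − 1/√F₈₀)
1/√260 = 0.062017;  1/√5586 = 0.013380
W = 10·13.8·(0.062017 − 0.013380) = 6.7120 kWh/t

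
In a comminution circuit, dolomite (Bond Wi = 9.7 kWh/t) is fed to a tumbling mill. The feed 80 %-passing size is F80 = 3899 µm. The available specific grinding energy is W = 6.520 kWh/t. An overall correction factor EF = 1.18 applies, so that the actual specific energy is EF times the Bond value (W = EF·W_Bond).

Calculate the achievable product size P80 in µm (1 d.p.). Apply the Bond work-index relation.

P80 = 187.8 µm

W = 10·Wi·(P80^(-½) − F80^(-½))
W_Bond = W / EF = 6.520 / 1.18 = 5.5254 kWh/t
P80^-0.5 = F80^-0.5 + W_Bond/(10 Wi)
  = 5.5254/(10·9.7) + 1/√3899 = 0.056963 + 0.016015 = 0.072978
P80 = (1/0.072978)² = 13.7028² = 187.77 µm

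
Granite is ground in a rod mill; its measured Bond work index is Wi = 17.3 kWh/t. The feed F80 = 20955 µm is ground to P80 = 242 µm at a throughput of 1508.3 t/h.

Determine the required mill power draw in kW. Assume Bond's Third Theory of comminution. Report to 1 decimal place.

P = 14971.0 kW

Bond: W = 10·Wi·(1/√P80 − 1/√F80)
W = 10·17.3·(1/√242 − 1/√20955) = 10·17.3·(0.057374) = 9.9258 kWh/t
P = W·T = 9.9258·1508.3 = 14971.0 kW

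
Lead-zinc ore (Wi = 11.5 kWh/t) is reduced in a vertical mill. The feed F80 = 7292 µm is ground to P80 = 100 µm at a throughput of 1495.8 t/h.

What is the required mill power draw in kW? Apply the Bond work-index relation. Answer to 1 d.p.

P = 15187.3 kW

Bond: W = 10·Wi·(1/√P80 − 1/√F80)
W = 10·11.5·(1/√100 − 1/√7292) = 10·11.5·(0.088289) = 10.1533 kWh/t
Power = W × throughput = 10.1533 kWh/t × 1495.8 t/h = 15187.3 kW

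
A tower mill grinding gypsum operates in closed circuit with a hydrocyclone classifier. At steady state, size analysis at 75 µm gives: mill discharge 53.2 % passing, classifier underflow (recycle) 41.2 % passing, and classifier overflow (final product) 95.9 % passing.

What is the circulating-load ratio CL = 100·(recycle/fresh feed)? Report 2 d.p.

Let r = R/F. Size balance at 75 µm:
(1+r)d = ru + o → r = (o−d)/(d−u)
r = (95.9 − 53.2)/(53.2 − 41.2) = 42.7/12.0 = 3.5583
CL = 100·r = 355.83 %

CL = 355.83 %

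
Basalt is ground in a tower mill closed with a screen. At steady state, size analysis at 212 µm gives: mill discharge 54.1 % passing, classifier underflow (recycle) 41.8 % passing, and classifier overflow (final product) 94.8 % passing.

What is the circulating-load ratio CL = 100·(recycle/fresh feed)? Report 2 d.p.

Balance %-passing 212 µm (r = R/F):
r = (o − d)/(d − u)
r = (94.8 − 54.1)/(54.1 − 41.8) = 40.7/12.3 = 3.3089
CL = 100·r = 330.89 %

CL = 330.89 %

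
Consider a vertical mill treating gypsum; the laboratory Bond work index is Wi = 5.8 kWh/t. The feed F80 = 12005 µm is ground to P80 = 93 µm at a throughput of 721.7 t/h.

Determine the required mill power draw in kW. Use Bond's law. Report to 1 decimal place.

P = 3958.5 kW

W = 10·Wi·[P80^(−½) − F80^(−½)]
W = 10·5.8·(1/√93 − 1/√12005) = 10·5.8·(0.094568) = 5.4850 kWh/t
Mill draw = 5.4850 × 721.7 = 3958.5 kW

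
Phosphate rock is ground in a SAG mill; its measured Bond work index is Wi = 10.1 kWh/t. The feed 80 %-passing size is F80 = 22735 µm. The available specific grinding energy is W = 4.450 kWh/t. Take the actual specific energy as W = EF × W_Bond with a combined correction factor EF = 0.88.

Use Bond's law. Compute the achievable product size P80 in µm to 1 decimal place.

P80 = 311.1 µm

Bond: W = 10·Wi·(1/√P80 − 1/√F80)
W_Bond = W / EF = 4.450 / 0.88 = 5.0568 kWh/t
P80^-0.5 = F80^-0.5 + W_Bond/(10 Wi)
  = 5.0568/(10·10.1) + 1/√22735 = 0.050068 + 0.006632 = 0.056700
P80 = (1/0.056700)² = 17.6368² = 311.06 µm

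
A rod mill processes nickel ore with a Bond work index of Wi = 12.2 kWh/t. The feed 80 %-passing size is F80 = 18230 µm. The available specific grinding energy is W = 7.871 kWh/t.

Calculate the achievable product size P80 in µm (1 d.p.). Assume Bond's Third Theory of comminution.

P80 = 193.3 µm

W = 10·Wi·[P80^(−½) − F80^(−½)]
⇒ 1/√P80 = W/(10 Wi) + 1/√F80
  = 7.8710/(10·12.2) + 1/√18230 = 0.064516 + 0.007406 = 0.071923
P80 = (1/0.071923)² = 13.9038² = 193.32 µm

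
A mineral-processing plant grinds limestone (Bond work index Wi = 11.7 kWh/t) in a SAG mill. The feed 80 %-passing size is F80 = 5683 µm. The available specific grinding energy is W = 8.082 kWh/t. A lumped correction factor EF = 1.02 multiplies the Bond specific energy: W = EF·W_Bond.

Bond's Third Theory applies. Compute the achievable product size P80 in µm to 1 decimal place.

Bond:  W = 10 Wi (1/√P − 1/√F)
W_Bond = W / EF = 8.082 / 1.02 = 7.9235 kWh/t
P80^(−½) = W_Bond/(10 Wi) + F80^(−½)
  = 7.9235/(10·11.7) + 1/√5683 = 0.067722 + 0.013265 = 0.080988
P80 = (1/0.080988)² = 12.3476² = 152.46 µm

P80 = 152.5 µm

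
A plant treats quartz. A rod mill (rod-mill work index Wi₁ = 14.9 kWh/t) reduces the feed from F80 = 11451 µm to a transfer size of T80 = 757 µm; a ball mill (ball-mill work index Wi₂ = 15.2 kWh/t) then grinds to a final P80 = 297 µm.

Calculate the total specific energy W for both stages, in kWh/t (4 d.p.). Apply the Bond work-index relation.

W = 7.3185 kWh/t

W = 10·Wi·(P80^(-½) − F80^(-½))
Stage 1 (11451→757 µm, Wi₁=14.9): W₁ = 10·14.9·(0.036346 − 0.009345) = 4.0231 kWh/t
Stage 2 (757→297 µm, Wi₂=15.2): W₂ = 10·15.2·(0.058026 − 0.036346) = 3.2954 kWh/t
W = W₁ + W₂ = 4.0231 + 3.2954 = 7.3185 kWh/t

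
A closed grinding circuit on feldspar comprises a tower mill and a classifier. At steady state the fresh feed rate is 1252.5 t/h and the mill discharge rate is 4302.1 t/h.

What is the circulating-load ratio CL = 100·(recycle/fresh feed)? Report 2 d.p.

M = F + R at steady state, so:
R = M − F = 4302.1 − 1252.5 = 3049.6 t/h
CL = 100·R/F = 100·3049.6/1252.5 = 243.48 %

CL = 243.48 %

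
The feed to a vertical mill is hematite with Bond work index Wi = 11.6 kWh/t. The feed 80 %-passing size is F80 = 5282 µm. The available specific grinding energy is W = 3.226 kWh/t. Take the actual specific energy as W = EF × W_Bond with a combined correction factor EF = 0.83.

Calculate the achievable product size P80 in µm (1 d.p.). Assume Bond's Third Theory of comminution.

W = 10·Wi·[P80^(−½) − F80^(−½)]
W_Bond = W / EF = 3.226 / 0.83 = 3.8867 kWh/t
P80^-0.5 = F80^-0.5 + W_Bond/(10 Wi)
  = 3.8867/(10·11.6) + 1/√5282 = 0.033506 + 0.013759 = 0.047266
P80 = (1/0.047266)² = 21.1569² = 447.61 µm

P80 = 447.6 µm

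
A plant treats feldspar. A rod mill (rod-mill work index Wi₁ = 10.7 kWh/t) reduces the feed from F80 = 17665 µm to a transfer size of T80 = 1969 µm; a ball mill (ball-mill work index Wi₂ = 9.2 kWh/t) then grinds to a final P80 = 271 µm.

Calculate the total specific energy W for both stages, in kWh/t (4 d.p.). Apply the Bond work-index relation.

W = 10 Wi (1/√P80 − 1/√F80)  [Bond]
Stage 1 (17665→1969 µm, Wi₁=10.7): W₁ = 10·10.7·(0.022536 − 0.007524) = 1.6063 kWh/t
Stage 2 (1969→271 µm, Wi₂=9.2): W₂ = 10·9.2·(0.060746 − 0.022536) = 3.5153 kWh/t
W = W₁ + W₂ = 1.6063 + 3.5153 = 5.1216 kWh/t

W = 5.1216 kWh/t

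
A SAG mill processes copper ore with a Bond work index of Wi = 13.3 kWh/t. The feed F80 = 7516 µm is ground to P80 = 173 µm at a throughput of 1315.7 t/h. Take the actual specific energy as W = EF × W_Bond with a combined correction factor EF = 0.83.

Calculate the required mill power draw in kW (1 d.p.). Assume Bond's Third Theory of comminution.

W_Bond = 10·Wi·(1/√P₈₀ − 1/√F₈₀)
W = 10·13.3·(1/√173 − 1/√7516) = 10·13.3·(0.064494) = 8.5777 kWh/t
With EF = 0.83: W = 8.5777·0.83 = 7.1195 kWh/t
P_mill = W·ṁ = 7.1195·1315.7 = 9367.1 kW

P = 9367.1 kW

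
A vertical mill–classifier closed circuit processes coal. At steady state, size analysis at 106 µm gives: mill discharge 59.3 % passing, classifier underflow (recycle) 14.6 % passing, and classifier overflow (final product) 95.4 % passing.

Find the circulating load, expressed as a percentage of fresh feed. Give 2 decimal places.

CL = 80.76 %

Two-product formula at 106 µm:
Fd + Rd = Ru + Fo ⇒ R/F = (o−d)/(d−u)
r = (95.4 − 59.3)/(59.3 − 14.6) = 36.1/44.7 = 0.8076
CL = 100·r = 80.76 %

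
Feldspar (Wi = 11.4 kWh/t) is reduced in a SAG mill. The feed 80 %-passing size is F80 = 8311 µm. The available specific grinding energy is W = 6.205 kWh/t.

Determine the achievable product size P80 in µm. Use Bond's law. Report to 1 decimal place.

W = 10·Wi·[P80^(−½) − F80^(−½)]
P80^(−½) = W/(10 Wi) + F80^(−½)
  = 6.2050/(10·11.4) + 1/√8311 = 0.054430 + 0.010969 = 0.065399
P80 = (1/0.065399)² = 15.2908² = 233.81 µm

P80 = 233.8 µm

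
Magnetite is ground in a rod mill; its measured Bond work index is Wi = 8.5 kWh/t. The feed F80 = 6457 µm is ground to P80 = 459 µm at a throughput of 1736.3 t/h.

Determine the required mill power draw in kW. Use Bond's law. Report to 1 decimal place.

W = 10·Wi·[P80^(−½) − F80^(−½)]
W = 10·8.5·(1/√459 − 1/√6457) = 10·8.5·(0.034231) = 2.9097 kWh/t
P_mill = W·ṁ = 2.9097·1736.3 = 5052.0 kW

P = 5052.0 kW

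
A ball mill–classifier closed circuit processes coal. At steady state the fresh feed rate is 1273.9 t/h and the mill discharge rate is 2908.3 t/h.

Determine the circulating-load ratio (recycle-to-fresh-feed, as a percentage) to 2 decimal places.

Steady state: M = F + R.
R = M − F = 2908.3 − 1273.9 = 1634.4 t/h
CL = 100·R/F = 100·1634.4/1273.9 = 128.30 %

CL = 128.30 %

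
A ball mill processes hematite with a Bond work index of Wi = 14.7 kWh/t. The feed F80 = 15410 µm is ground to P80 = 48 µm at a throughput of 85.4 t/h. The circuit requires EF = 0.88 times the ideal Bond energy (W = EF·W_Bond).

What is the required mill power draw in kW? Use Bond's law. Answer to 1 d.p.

P = 1505.6 kW

W = 10·Wi·(P80^(-½) − F80^(-½))
W = 10·14.7·(1/√48 − 1/√15410) = 10·14.7·(0.136282) = 20.0334 kWh/t
Corrected W = EF·W_Bond = 0.88·20.0334 = 17.6294 kWh/t
P_mill = W·ṁ = 17.6294·85.4 = 1505.6 kW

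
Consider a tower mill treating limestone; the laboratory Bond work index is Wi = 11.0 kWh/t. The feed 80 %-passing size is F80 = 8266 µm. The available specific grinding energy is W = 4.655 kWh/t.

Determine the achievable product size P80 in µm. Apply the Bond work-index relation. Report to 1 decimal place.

Bond: W = 10·Wi·(1/√P80 − 1/√F80)
P80^(−½) = W/(10 Wi) + F80^(−½)
  = 4.6550/(10·11.0) + 1/√8266 = 0.042318 + 0.010999 = 0.053317
P80 = (1/0.053317)² = 18.7557² = 351.78 µm

P80 = 351.8 µm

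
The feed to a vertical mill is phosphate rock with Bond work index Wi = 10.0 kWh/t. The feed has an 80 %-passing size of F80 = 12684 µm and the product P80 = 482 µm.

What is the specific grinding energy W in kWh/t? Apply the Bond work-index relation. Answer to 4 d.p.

W = 3.6670 kWh/t

W = 10 Wi (P80^-0.5 − F80^-0.5)
1/√482 = 0.045549;  1/√12684 = 0.008879
W = 10·10.0·(0.045549 − 0.008879) = 3.6670 kWh/t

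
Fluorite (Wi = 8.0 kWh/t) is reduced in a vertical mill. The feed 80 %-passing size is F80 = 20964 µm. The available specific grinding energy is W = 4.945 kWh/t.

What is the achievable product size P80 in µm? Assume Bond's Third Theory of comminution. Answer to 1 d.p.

P80 = 211.8 µm

Bond: W = 10·Wi·(1/√P80 − 1/√F80)
P80^(−½) = W/(10 Wi) + F80^(−½)
  = 4.9450/(10·8.0) + 1/√20964 = 0.061813 + 0.006907 = 0.068719
P80 = (1/0.068719)² = 14.5520² = 211.76 µm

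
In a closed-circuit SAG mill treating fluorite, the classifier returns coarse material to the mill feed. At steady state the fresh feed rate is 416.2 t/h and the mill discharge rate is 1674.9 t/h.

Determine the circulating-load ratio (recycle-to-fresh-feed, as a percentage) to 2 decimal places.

CL = 302.43 %

M = F + R at steady state, so:
R = M − F = 1674.9 − 416.2 = 1258.7 t/h
CL = 100·R/F = 100·1258.7/416.2 = 302.43 %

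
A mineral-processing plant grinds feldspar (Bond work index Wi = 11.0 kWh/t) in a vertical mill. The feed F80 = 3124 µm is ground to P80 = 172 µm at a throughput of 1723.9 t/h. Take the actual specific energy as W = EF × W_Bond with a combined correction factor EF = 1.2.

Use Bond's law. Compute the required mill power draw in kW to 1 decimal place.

W = 10 Wi (1/√P80 − 1/√F80)  [Bond]
W = 10·11.0·(1/√172 − 1/√3124) = 10·11.0·(0.058358) = 6.4194 kWh/t
With EF = 1.2: W = 6.4194·1.2 = 7.7032 kWh/t
Power = W × throughput = 7.7032 kWh/t × 1723.9 t/h = 13279.6 kW

P = 13279.6 kW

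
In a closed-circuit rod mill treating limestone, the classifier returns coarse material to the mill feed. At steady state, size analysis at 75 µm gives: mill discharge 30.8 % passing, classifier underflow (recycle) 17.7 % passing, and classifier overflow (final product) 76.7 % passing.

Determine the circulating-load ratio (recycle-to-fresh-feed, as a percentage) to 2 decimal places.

CL = 350.38 %

Let r = R/F. Size balance at 75 µm:
(1+r)d = ru + o → r = (o−d)/(d−u)
r = (76.7 − 30.8)/(30.8 − 17.7) = 45.9/13.1 = 3.5038
CL = 100·r = 350.38 %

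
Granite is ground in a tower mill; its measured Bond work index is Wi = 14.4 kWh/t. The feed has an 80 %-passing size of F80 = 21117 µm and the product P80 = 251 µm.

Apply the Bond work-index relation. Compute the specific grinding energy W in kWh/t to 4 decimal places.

W = 10·Wi·[P80^(−½) − F80^(−½)]
1/√251 = 0.063119;  1/√21117 = 0.006882
W = 10·14.4·(0.063119 − 0.006882) = 8.0983 kWh/t

W = 8.0983 kWh/t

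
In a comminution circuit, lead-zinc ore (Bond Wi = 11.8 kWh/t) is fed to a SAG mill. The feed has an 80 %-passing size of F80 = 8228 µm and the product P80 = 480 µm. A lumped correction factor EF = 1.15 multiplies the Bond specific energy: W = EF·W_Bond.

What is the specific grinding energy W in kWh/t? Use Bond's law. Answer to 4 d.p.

W = 4.6978 kWh/t

W = 10 Wi / √P80 − 10 Wi / √F80
1/√480 = 0.045644;  1/√8228 = 0.011024
W = 10·11.8·(0.045644 − 0.011024) = 4.0851 kWh/t
With EF = 1.15: W = 4.0851·1.15 = 4.6978 kWh/t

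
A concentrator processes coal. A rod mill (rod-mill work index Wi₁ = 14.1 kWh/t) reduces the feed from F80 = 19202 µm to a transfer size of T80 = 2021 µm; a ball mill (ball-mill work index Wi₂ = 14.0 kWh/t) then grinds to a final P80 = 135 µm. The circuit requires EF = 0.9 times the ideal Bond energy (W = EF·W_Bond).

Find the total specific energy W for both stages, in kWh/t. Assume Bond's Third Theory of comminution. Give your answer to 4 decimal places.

W = 10·Wi·(P80^(-½) − F80^(-½))
Stage 1 (19202→2021 µm, Wi₁=14.1): W₁ = 10·14.1·(0.022244 − 0.007217) = 2.1189 kWh/t
Stage 2 (2021→135 µm, Wi₂=14.0): W₂ = 10·14.0·(0.086066 − 0.022244) = 8.9351 kWh/t
W = W₁ + W₂ = 2.1189 + 8.9351 = 11.0540 kWh/t
Apply correction: 11.0540 × 0.9 = 9.9486 kWh/t

W = 9.9486 kWh/t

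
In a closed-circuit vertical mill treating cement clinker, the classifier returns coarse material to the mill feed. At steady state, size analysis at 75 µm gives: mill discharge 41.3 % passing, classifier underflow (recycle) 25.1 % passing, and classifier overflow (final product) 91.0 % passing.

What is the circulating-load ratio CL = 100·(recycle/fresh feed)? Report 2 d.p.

Balance %-passing 75 µm (r = R/F):
(1+r)d = ru + o → r = (o−d)/(d−u)
r = (91.0 − 41.3)/(41.3 − 25.1) = 49.7/16.2 = 3.0679
CL = 100·r = 306.79 %

CL = 306.79 %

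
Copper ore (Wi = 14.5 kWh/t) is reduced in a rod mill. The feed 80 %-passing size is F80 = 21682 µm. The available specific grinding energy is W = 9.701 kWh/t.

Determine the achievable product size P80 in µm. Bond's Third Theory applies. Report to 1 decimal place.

W = 10·Wi·(P80^(-½) − F80^(-½))
P80^(−½) = W/(10 Wi) + F80^(−½)
  = 9.7010/(10·14.5) + 1/√21682 = 0.066903 + 0.006791 = 0.073695
P80 = (1/0.073695)² = 13.5695² = 184.13 µm

P80 = 184.1 µm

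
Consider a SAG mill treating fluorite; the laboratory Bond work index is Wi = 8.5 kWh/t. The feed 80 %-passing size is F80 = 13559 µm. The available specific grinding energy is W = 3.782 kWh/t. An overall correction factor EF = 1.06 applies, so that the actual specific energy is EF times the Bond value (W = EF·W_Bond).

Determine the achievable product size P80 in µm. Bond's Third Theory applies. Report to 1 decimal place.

W = 10 Wi (P80^-0.5 − F80^-0.5)
W_Bond = W / EF = 3.782 / 1.06 = 3.5679 kWh/t
⇒ 1/√P80 = W_Bond/(10 Wi) + 1/√F80
  = 3.5679/(10·8.5) + 1/√13559 = 0.041976 + 0.008588 = 0.050563
P80 = (1/0.050563)² = 19.7771² = 391.13 µm

P80 = 391.1 µm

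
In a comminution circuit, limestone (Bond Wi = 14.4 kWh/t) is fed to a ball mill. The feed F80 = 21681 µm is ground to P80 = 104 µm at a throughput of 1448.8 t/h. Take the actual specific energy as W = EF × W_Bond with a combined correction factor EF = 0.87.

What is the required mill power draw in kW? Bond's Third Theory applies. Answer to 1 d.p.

W = 10 Wi / √P80 − 10 Wi / √F80
W = 10·14.4·(1/√104 − 1/√21681) = 10·14.4·(0.091267) = 13.1424 kWh/t
With EF = 0.87: W = 13.1424·0.87 = 11.4339 kWh/t
Mill draw = 11.4339 × 1448.8 = 16565.4 kW

P = 16565.4 kW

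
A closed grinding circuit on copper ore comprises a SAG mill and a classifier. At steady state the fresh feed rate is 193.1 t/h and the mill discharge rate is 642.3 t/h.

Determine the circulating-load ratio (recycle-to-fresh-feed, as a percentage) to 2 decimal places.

Steady state: M = F + R.
R = M − F = 642.3 − 193.1 = 449.2 t/h
CL = 100·R/F = 100·449.2/193.1 = 232.63 %

CL = 232.63 %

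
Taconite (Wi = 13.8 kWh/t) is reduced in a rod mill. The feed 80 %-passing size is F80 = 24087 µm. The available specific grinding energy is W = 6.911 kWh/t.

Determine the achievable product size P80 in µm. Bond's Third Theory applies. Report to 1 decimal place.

W = 10·Wi·(P80^(-½) − F80^(-½))
1/√P80 = 1/√F80 + W/(10·Wi)
  = 6.9110/(10·13.8) + 1/√24087 = 0.050080 + 0.006443 = 0.056523
P80 = (1/0.056523)² = 17.6919² = 313.00 µm

P80 = 313.0 µm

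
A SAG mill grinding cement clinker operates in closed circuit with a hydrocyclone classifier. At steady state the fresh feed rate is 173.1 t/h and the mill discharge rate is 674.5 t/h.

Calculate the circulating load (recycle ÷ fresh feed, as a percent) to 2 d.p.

M = F + R at steady state, so:
R = M − F = 674.5 − 173.1 = 501.4 t/h
CL = 100·R/F = 100·501.4/173.1 = 289.66 %

CL = 289.66 %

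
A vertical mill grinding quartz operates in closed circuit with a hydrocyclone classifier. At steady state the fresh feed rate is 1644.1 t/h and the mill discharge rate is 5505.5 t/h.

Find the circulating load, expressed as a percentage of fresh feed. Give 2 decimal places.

CL = 234.86 %

Discharge = new feed + return, hence
R = M − F = 5505.5 − 1644.1 = 3861.4 t/h
CL = 100·R/F = 100·3861.4/1644.1 = 234.86 %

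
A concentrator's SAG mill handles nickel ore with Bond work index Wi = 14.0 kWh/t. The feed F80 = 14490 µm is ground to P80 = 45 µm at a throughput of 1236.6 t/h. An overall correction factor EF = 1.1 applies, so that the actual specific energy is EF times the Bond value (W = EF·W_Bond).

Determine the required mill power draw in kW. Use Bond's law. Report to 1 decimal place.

W = 10 Wi (P80^-0.5 − F80^-0.5)
W = 10·14.0·(1/√45 − 1/√14490) = 10·14.0·(0.140764) = 19.7069 kWh/t
With EF = 1.1: W = 19.7069·1.1 = 21.6776 kWh/t
P = W·T = 21.6776·1236.6 = 26806.5 kW

P = 26806.5 kW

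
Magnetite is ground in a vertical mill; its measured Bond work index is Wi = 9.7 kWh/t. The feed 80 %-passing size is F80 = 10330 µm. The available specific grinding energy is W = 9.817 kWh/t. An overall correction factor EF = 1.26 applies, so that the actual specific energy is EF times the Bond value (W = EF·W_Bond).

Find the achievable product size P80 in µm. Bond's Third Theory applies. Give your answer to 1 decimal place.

P80 = 123.0 µm

W = 10 Wi / √P80 − 10 Wi / √F80
W_Bond = W / EF = 9.817 / 1.26 = 7.7913 kWh/t
⇒ 1/√P80 = W_Bond/(10·Wi) + 1/√F80
  = 7.7913/(10·9.7) + 1/√10330 = 0.080322 + 0.009839 = 0.090161
P80 = (1/0.090161)² = 11.0912² = 123.02 µm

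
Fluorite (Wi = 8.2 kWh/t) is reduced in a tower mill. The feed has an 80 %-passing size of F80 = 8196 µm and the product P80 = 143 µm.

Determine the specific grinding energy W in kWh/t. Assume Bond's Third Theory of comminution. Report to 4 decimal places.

W = 5.9514 kWh/t

W = 10·Wi·[P80^(−½) − F80^(−½)]
1/√143 = 0.083624;  1/√8196 = 0.011046
W = 10·8.2·(0.083624 − 0.011046) = 5.9514 kWh/t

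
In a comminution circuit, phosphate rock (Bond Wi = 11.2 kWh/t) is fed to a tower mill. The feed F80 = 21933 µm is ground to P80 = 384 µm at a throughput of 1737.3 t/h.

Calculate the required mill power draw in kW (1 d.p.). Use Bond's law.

P = 8615.7 kW

W = 10 Wi / √P80 − 10 Wi / √F80
W = 10·11.2·(1/√384 − 1/√21933) = 10·11.2·(0.044279) = 4.9592 kWh/t
P_mill = W·ṁ = 4.9592·1737.3 = 8615.7 kW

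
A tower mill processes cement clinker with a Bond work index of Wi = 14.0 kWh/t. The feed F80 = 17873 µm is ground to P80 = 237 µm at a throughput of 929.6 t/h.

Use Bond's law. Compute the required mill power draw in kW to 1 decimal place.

P = 7480.3 kW

W_Bond = 10·Wi·(1/√P₈₀ − 1/√F₈₀)
W = 10·14.0·(1/√237 − 1/√17873) = 10·14.0·(0.057477) = 8.0468 kWh/t
P = W·T = 8.0468·929.6 = 7480.3 kW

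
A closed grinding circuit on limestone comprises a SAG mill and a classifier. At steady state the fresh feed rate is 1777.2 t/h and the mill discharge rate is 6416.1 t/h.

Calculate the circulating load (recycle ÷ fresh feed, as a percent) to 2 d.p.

Mill node: discharge = fresh + recycle.
R = M − F = 6416.1 − 1777.2 = 4638.9 t/h
CL = 100·R/F = 100·4638.9/1777.2 = 261.02 %

CL = 261.02 %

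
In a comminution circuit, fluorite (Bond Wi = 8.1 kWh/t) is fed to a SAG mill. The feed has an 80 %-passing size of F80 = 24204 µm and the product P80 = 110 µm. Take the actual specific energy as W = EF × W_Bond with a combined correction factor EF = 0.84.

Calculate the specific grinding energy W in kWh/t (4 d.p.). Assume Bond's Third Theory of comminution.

W = 6.0500 kWh/t

W = 10·Wi·(P80^(-½) − F80^(-½))
1/√110 = 0.095346;  1/√24204 = 0.006428
W = 10·8.1·(0.095346 − 0.006428) = 7.2024 kWh/t
W_actual = 0.84 × 7.2024 = 6.0500 kWh/t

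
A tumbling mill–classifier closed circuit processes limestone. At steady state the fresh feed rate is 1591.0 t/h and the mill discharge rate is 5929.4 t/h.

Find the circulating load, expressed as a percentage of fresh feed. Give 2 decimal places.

CL = 272.68 %

Steady state: M = F + R.
R = M − F = 5929.4 − 1591.0 = 4338.4 t/h
CL = 100·R/F = 100·4338.4/1591.0 = 272.68 %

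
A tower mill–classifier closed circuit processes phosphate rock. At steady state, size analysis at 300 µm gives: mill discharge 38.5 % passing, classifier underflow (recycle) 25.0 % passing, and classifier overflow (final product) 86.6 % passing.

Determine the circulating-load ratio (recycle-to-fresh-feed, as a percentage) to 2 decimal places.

CL = 356.30 %

Two-product formula at 300 µm:
(1+r)d = ru + o → r = (o−d)/(d−u)
r = (86.6 − 38.5)/(38.5 − 25.0) = 48.1/13.5 = 3.5630
CL = 100·r = 356.30 %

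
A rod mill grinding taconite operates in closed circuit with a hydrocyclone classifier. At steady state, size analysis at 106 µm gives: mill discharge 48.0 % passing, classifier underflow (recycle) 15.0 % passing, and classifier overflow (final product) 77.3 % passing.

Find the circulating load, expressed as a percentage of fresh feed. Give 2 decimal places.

Mass balance on the −106 µm fraction:
(1+r)·d = r·u + o ⇒ r = (o−d)/(d−u)
r = (77.3 − 48.0)/(48.0 − 15.0) = 29.3/33.0 = 0.8879
CL = 100·r = 88.79 %

CL = 88.79 %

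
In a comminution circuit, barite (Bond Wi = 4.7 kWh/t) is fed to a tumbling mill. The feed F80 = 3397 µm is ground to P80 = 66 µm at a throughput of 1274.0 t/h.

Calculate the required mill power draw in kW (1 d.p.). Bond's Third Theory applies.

P = 6343.1 kW

Bond: W = 10·Wi·(1/√P80 − 1/√F80)
W = 10·4.7·(1/√66 − 1/√3397) = 10·4.7·(0.105934) = 4.9789 kWh/t
Power = W × throughput = 4.9789 kWh/t × 1274.0 t/h = 6343.1 kW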